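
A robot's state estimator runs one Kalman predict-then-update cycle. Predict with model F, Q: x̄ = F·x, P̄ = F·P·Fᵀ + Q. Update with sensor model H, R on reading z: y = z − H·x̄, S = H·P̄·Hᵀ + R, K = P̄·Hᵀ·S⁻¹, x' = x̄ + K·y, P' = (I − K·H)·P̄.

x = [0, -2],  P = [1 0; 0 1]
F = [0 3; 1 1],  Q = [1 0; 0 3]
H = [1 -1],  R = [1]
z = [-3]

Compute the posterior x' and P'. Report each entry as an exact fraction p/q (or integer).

x' = [-53/10, -11/5]
P' = [51/10 22/5; 22/5 23/5]

x̄ = F·x = [-6, -2]
P̄ = F·P·Fᵀ + Q = [10 3; 3 5]
y = z − H·x̄ = [1]
S = H·P̄·Hᵀ + R = [10]
K = P̄·Hᵀ·S⁻¹ = [7/10; -1/5]
x' = x̄ + K·y = [-53/10, -11/5]
P' = (I − K·H)·P̄ = [51/10 22/5; 22/5 23/5]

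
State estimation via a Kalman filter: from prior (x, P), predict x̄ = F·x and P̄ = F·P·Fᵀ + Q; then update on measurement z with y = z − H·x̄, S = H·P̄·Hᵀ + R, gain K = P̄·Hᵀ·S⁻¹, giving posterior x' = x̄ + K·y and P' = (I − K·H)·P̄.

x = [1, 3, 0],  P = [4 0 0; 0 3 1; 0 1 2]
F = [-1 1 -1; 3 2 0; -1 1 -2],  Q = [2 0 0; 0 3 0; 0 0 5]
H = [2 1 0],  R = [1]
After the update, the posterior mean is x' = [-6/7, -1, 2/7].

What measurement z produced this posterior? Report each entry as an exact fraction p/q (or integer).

x̄ = F·x = [2, 9, 2]
P̄ = F·P·Fᵀ + Q = [9 -8 8; -8 51 -10; 8 -10 16]
S = H·P̄·Hᵀ + R = [56]
K = P̄·Hᵀ·S⁻¹ = [5/28; 5/8; 3/28]
x' − x̄ = [-20/7, -10, -12/7] = K·y
y = (KᵀK)⁻¹·Kᵀ·(x' − x̄) = [-16]
z = y + H·x̄ = [-16] + [13] = [-3]

z = [-3]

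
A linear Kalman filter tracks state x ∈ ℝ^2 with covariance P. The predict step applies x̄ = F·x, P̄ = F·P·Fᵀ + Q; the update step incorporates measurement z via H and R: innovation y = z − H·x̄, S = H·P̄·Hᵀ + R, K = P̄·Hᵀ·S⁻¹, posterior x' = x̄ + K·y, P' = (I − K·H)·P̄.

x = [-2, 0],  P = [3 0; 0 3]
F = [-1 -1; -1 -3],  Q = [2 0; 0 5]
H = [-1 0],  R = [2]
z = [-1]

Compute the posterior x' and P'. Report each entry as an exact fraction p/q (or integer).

x' = [6/5, 4/5]
P' = [8/5 12/5; 12/5 103/5]

x̄ = F·x = [2, 2]
P̄ = F·P·Fᵀ + Q = [8 12; 12 35]
y = z − H·x̄ = [1]
S = H·P̄·Hᵀ + R = [10]
K = P̄·Hᵀ·S⁻¹ = [-4/5; -6/5]
x' = x̄ + K·y = [6/5, 4/5]
P' = (I − K·H)·P̄ = [8/5 12/5; 12/5 103/5]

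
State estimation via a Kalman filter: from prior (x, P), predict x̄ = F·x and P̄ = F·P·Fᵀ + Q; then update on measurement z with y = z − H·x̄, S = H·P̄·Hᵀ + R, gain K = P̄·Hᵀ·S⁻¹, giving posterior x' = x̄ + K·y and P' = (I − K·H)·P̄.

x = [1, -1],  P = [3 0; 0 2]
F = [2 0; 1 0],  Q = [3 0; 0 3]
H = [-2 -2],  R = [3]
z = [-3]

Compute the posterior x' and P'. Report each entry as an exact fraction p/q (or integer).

x̄ = F·x = [2, 1]
P̄ = F·P·Fᵀ + Q = [15 6; 6 6]
y = z − H·x̄ = [3]
S = H·P̄·Hᵀ + R = [135]
K = P̄·Hᵀ·S⁻¹ = [-14/45; -8/45]
x' = x̄ + K·y = [16/15, 7/15]
P' = (I − K·H)·P̄ = [29/15 -22/15; -22/15 26/15]

x' = [16/15, 7/15]
P' = [29/15 -22/15; -22/15 26/15]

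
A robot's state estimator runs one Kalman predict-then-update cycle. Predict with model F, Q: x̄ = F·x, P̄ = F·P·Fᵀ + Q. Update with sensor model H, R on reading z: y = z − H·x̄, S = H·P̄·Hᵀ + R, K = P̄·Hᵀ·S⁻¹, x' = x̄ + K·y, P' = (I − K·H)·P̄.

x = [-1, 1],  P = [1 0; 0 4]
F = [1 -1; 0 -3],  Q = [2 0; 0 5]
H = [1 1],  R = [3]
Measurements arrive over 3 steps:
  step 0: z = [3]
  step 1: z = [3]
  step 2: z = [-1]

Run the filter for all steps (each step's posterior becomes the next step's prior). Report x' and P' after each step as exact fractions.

step 0: x̄ = F·x = [-2, -3]
step 0: P̄ = F·P·Fᵀ + Q = [7 12; 12 41]
step 0: y = z − H·x̄ = [8]
step 0: S = H·P̄·Hᵀ + R = [75]
step 0: K = P̄·Hᵀ·S⁻¹ = [19/75; 53/75]
step 0: x' = x̄ + K·y = [2/75, 199/75]
step 0: P' = (I − K·H)·P̄ = [164/75 -107/75; -107/75 266/75]
step 1: x̄ = F·x = [-197/75, -199/25]
step 1: P̄ = F·P·Fᵀ + Q = [794/75 373/25; 373/25 923/25]
step 1: y = z − H·x̄ = [1019/75]
step 1: S = H·P̄·Hᵀ + R = [6026/75]
step 1: K = P̄·Hᵀ·S⁻¹ = [1913/6026; 1944/3013]
step 1: x' = x̄ + K·y = [10163/6026, 2429/3013]
step 1: P' = (I − K·H)·P̄ = [15001/6026 -4631/3013; -4631/3013 10463/3013]
step 2: x̄ = F·x = [5305/6026, -7287/3013]
step 2: P̄ = F·P·Fᵀ + Q = [66503/6026 45282/3013; 45282/3013 109232/3013]
step 2: y = z − H·x̄ = [141/262]
step 2: S = H·P̄·Hᵀ + R = [21051/262]
step 2: K = P̄·Hᵀ·S⁻¹ = [6829/21051; 13436/21051]
step 2: x' = x̄ + K·y = [170257/161391, -334891/161391]
step 2: P' = (I − K·H)·P̄ = [1249405/484173 -778204/484173; -778204/484173 1705288/484173]

step 0: x' = [2/75, 199/75], P' = [164/75 -107/75; -107/75 266/75]
step 1: x' = [10163/6026, 2429/3013], P' = [15001/6026 -4631/3013; -4631/3013 10463/3013]
step 2: x' = [170257/161391, -334891/161391], P' = [1249405/484173 -778204/484173; -778204/484173 1705288/484173]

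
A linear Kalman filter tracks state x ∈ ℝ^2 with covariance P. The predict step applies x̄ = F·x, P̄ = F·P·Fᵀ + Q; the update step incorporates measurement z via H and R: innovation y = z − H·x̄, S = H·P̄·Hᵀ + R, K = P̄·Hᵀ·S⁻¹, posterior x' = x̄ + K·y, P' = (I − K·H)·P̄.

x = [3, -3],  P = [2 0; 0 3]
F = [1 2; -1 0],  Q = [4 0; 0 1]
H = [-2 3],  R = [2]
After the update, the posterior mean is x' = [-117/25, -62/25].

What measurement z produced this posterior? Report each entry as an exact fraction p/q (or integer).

z = [2]

x̄ = F·x = [-3, -3]
P̄ = F·P·Fᵀ + Q = [18 -2; -2 3]
S = H·P̄·Hᵀ + R = [125]
K = P̄·Hᵀ·S⁻¹ = [-42/125; 13/125]
x' − x̄ = [-42/25, 13/25] = K·y
y = (KᵀK)⁻¹·Kᵀ·(x' − x̄) = [5]
z = y + H·x̄ = [5] + [-3] = [2]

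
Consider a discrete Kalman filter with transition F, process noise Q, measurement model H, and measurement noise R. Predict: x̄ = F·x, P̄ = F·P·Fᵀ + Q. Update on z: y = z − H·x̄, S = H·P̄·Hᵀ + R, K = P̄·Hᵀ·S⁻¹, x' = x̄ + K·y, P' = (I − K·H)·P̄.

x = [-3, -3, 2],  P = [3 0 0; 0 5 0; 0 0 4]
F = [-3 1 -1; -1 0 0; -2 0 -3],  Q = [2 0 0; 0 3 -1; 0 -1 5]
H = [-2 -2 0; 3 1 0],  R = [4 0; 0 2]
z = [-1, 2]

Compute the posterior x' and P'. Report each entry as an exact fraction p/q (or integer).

x' = [343/1116, 271/372, -2405/1116]
P' = [517/1116 -239/372 865/1116; -239/372 181/124 -515/372; 865/1116 -515/372 33073/1116]

x̄ = F·x = [4, 3, 0]
P̄ = F·P·Fᵀ + Q = [38 9 30; 9 6 5; 30 5 53]
y = z − H·x̄ = [13, -13]
S = H·P̄·Hᵀ + R = [252 -312; -312 404]
K = P̄·Hᵀ·S⁻¹ = [25/279 139/372; -38/93 -29/124; 85/279 175/372]
x' = x̄ + K·y = [343/1116, 271/372, -2405/1116]
P' = (I − K·H)·P̄ = [517/1116 -239/372 865/1116; -239/372 181/124 -515/372; 865/1116 -515/372 33073/1116]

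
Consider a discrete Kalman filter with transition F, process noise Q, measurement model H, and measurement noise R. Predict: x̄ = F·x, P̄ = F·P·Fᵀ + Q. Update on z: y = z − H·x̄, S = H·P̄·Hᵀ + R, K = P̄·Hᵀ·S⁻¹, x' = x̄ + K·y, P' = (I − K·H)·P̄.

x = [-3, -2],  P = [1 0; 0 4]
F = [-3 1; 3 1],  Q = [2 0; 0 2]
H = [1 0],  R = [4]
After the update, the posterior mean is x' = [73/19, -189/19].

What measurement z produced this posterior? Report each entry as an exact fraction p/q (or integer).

x̄ = F·x = [7, -11]
P̄ = F·P·Fᵀ + Q = [15 -5; -5 15]
S = H·P̄·Hᵀ + R = [19]
K = P̄·Hᵀ·S⁻¹ = [15/19; -5/19]
x' − x̄ = [-60/19, 20/19] = K·y
y = (KᵀK)⁻¹·Kᵀ·(x' − x̄) = [-4]
z = y + H·x̄ = [-4] + [7] = [3]

z = [3]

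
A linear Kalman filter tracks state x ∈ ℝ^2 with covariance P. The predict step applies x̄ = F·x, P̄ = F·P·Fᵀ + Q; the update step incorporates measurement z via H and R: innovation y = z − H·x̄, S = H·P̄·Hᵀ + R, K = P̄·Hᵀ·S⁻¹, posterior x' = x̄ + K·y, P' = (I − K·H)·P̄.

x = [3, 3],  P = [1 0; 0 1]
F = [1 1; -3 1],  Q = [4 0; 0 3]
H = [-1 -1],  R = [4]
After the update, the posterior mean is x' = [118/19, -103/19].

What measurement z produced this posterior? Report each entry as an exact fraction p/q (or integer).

x̄ = F·x = [6, -6]
P̄ = F·P·Fᵀ + Q = [6 -2; -2 13]
S = H·P̄·Hᵀ + R = [19]
K = P̄·Hᵀ·S⁻¹ = [-4/19; -11/19]
x' − x̄ = [4/19, 11/19] = K·y
y = (KᵀK)⁻¹·Kᵀ·(x' − x̄) = [-1]
z = y + H·x̄ = [-1] + [0] = [-1]

z = [-1]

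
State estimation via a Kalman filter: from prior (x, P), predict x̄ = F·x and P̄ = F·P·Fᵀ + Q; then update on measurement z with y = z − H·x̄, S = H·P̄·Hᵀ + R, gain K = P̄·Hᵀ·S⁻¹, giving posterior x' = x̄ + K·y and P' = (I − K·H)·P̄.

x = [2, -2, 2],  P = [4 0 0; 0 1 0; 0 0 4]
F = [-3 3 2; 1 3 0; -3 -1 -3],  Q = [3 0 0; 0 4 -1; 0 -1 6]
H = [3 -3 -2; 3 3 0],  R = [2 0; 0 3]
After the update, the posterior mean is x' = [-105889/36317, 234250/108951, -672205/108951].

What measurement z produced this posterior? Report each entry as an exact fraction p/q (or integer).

x̄ = F·x = [-8, -4, -10]
P̄ = F·P·Fᵀ + Q = [64 -3 9; -3 17 -16; 9 -16 79]
S = H·P̄·Hᵀ + R = [801 465; 465 678]
K = P̄·Hᵀ·S⁻¹ = [4331/36317 6832/36317; -12838/108951 15554/108951; -15503/108951 7258/108951]
x' − x̄ = [184647/36317, 670054/108951, 417305/108951] = K·y
y = (KᵀK)⁻¹·Kᵀ·(x' − x̄) = [-11, 34]
z = y + H·x̄ = [-11, 34] + [8, -36] = [-3, -2]

z = [-3, -2]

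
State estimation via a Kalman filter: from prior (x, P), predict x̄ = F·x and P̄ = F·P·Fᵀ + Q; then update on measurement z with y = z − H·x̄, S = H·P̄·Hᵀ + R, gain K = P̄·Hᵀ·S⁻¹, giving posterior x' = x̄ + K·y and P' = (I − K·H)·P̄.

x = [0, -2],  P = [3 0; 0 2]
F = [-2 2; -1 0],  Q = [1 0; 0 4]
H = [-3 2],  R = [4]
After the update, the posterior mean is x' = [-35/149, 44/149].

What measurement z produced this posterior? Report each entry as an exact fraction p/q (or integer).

x̄ = F·x = [-4, 0]
P̄ = F·P·Fᵀ + Q = [21 6; 6 7]
S = H·P̄·Hᵀ + R = [149]
K = P̄·Hᵀ·S⁻¹ = [-51/149; -4/149]
x' − x̄ = [561/149, 44/149] = K·y
y = (KᵀK)⁻¹·Kᵀ·(x' − x̄) = [-11]
z = y + H·x̄ = [-11] + [12] = [1]

z = [1]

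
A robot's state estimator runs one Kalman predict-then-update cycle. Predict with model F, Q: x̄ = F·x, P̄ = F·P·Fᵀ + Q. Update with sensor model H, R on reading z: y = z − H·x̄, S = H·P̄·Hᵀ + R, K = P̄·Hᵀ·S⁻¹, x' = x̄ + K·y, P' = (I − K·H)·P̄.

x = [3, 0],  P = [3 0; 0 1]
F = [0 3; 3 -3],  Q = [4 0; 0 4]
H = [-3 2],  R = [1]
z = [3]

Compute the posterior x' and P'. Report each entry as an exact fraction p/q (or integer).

x̄ = F·x = [0, 9]
P̄ = F·P·Fᵀ + Q = [13 -9; -9 40]
y = z − H·x̄ = [-15]
S = H·P̄·Hᵀ + R = [386]
K = P̄·Hᵀ·S⁻¹ = [-57/386; 107/386]
x' = x̄ + K·y = [855/386, 1869/386]
P' = (I − K·H)·P̄ = [1769/386 2625/386; 2625/386 3991/386]

x' = [855/386, 1869/386]
P' = [1769/386 2625/386; 2625/386 3991/386]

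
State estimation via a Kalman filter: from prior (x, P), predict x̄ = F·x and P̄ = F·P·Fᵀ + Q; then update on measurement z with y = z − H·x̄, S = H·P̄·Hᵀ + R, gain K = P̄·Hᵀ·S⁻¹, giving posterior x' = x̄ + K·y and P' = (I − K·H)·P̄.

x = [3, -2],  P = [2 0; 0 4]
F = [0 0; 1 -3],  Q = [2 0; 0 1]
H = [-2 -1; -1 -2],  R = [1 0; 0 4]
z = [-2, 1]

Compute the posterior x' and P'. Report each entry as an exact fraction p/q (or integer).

x̄ = F·x = [0, 9]
P̄ = F·P·Fᵀ + Q = [2 0; 0 39]
y = z − H·x̄ = [7, 19]
S = H·P̄·Hᵀ + R = [48 82; 82 162]
K = P̄·Hᵀ·S⁻¹ = [-121/263 58/263; 39/526 -273/526]
x' = x̄ + K·y = [255/263, -90/263]
P' = (I − K·H)·P̄ = [158/263 -195/263; -195/263 741/526]

x' = [255/263, -90/263]
P' = [158/263 -195/263; -195/263 741/526]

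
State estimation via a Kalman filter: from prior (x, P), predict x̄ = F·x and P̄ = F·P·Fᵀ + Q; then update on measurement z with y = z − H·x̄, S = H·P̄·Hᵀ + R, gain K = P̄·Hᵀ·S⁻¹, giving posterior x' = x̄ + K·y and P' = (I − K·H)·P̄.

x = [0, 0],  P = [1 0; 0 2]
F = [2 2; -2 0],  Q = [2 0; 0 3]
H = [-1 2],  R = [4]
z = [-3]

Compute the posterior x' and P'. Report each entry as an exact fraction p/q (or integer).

x' = [33/31, -27/31]
P' = [192/31 74/31; 74/31 55/31]

x̄ = F·x = [0, 0]
P̄ = F·P·Fᵀ + Q = [14 -4; -4 7]
y = z − H·x̄ = [-3]
S = H·P̄·Hᵀ + R = [62]
K = P̄·Hᵀ·S⁻¹ = [-11/31; 9/31]
x' = x̄ + K·y = [33/31, -27/31]
P' = (I − K·H)·P̄ = [192/31 74/31; 74/31 55/31]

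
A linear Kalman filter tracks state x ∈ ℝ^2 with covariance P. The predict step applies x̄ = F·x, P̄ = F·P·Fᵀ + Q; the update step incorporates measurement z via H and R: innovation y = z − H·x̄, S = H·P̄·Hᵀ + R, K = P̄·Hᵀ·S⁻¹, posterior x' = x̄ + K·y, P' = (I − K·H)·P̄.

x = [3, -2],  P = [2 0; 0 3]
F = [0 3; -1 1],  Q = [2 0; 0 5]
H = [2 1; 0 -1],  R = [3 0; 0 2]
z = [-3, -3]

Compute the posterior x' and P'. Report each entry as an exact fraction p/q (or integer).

x' = [-28/13, 433/299]
P' = [53/52 -17/26; -17/26 433/299]

x̄ = F·x = [-6, -5]
P̄ = F·P·Fᵀ + Q = [29 9; 9 10]
y = z − H·x̄ = [14, -8]
S = H·P̄·Hᵀ + R = [165 -28; -28 12]
K = P̄·Hᵀ·S⁻¹ = [6/13 17/52; 14/299 -433/598]
x' = x̄ + K·y = [-28/13, 433/299]
P' = (I − K·H)·P̄ = [53/52 -17/26; -17/26 433/299]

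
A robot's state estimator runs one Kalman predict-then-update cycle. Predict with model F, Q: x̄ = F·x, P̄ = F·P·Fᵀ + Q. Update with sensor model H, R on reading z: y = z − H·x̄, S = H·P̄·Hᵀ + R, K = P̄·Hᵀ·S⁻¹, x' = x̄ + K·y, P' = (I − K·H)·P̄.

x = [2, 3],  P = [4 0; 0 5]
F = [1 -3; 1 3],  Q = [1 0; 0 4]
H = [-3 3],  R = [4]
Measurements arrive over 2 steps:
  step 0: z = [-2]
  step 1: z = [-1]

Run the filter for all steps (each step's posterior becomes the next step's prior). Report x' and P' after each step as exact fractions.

step 0: x' = [3605/1669, 2567/1669], P' = [8921/1669 8557/1669; 8557/1669 8933/1669]
step 1: x' = [2258693/2976073, 1330502/2976073], P' = [4107564/2976073 3663080/2976073; 3663080/2976073 4538328/2976073]

step 0: x̄ = F·x = [-7, 11]
step 0: P̄ = F·P·Fᵀ + Q = [50 -41; -41 53]
step 0: y = z − H·x̄ = [-56]
step 0: S = H·P̄·Hᵀ + R = [1669]
step 0: K = P̄·Hᵀ·S⁻¹ = [-273/1669; 282/1669]
step 0: x' = x̄ + K·y = [3605/1669, 2567/1669]
step 0: P' = (I − K·H)·P̄ = [8921/1669 8557/1669; 8557/1669 8933/1669]
step 1: x̄ = F·x = [-4096/1669, 11306/1669]
step 1: P̄ = F·P·Fᵀ + Q = [39645/1669 -71476/1669; -71476/1669 147336/1669]
step 1: y = z − H·x̄ = [-47875/1669]
step 1: S = H·P̄·Hᵀ + R = [2976073/1669]
step 1: K = P̄·Hᵀ·S⁻¹ = [-333363/2976073; 656436/2976073]
step 1: x' = x̄ + K·y = [2258693/2976073, 1330502/2976073]
step 1: P' = (I − K·H)·P̄ = [4107564/2976073 3663080/2976073; 3663080/2976073 4538328/2976073]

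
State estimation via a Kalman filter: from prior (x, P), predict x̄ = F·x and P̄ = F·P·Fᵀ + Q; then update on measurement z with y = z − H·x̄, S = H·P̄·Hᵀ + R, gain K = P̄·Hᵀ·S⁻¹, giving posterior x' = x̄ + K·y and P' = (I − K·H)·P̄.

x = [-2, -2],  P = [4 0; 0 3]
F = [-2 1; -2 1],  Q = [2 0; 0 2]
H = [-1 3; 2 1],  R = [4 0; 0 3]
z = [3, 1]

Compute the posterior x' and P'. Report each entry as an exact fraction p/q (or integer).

x̄ = F·x = [2, 2]
P̄ = F·P·Fᵀ + Q = [21 19; 19 21]
y = z − H·x̄ = [-1, -5]
S = H·P̄·Hᵀ + R = [100 116; 116 184]
K = P̄·Hᵀ·S⁻¹ = [-113/1236 481/1236; 313/1236 199/1236]
x' = x̄ + K·y = [15/103, 97/103]
P' = (I − K·H)·P̄ = [683/1236 77/1236; 77/1236 443/1236]

x' = [15/103, 97/103]
P' = [683/1236 77/1236; 77/1236 443/1236]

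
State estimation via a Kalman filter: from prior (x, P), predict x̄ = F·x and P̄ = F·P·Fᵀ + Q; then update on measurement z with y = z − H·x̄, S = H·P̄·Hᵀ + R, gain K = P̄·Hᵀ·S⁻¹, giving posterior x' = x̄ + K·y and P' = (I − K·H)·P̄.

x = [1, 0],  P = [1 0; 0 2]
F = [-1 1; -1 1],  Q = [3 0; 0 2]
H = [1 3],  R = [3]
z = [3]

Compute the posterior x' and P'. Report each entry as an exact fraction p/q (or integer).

x̄ = F·x = [-1, -1]
P̄ = F·P·Fᵀ + Q = [6 3; 3 5]
y = z − H·x̄ = [7]
S = H·P̄·Hᵀ + R = [72]
K = P̄·Hᵀ·S⁻¹ = [5/24; 1/4]
x' = x̄ + K·y = [11/24, 3/4]
P' = (I − K·H)·P̄ = [23/8 -3/4; -3/4 1/2]

x' = [11/24, 3/4]
P' = [23/8 -3/4; -3/4 1/2]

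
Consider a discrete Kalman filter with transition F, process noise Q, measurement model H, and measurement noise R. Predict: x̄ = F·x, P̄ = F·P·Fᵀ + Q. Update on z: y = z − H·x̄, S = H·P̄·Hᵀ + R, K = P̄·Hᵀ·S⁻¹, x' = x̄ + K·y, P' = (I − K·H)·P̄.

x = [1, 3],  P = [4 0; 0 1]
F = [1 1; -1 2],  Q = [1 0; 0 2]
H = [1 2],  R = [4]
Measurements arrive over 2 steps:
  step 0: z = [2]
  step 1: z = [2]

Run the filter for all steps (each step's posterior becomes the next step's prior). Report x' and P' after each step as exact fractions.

step 0: x̄ = F·x = [4, 5]
step 0: P̄ = F·P·Fᵀ + Q = [6 -2; -2 10]
step 0: y = z − H·x̄ = [-12]
step 0: S = H·P̄·Hᵀ + R = [42]
step 0: K = P̄·Hᵀ·S⁻¹ = [1/21; 3/7]
step 0: x' = x̄ + K·y = [24/7, -1/7]
step 0: P' = (I − K·H)·P̄ = [124/21 -20/7; -20/7 16/7]
step 1: x̄ = F·x = [23/7, -26/7]
step 1: P̄ = F·P·Fᵀ + Q = [73/21 -88/21; -88/21 598/21]
step 1: y = z − H·x̄ = [43/7]
step 1: S = H·P̄·Hᵀ + R = [2197/21]
step 1: K = P̄·Hᵀ·S⁻¹ = [-103/2197; 1108/2197]
step 1: x' = x̄ + K·y = [6586/2197, -1354/2197]
step 1: P' = (I − K·H)·P̄ = [7132/2197 -3772/2197; -3772/2197 4102/2197]

step 0: x' = [24/7, -1/7], P' = [124/21 -20/7; -20/7 16/7]
step 1: x' = [6586/2197, -1354/2197], P' = [7132/2197 -3772/2197; -3772/2197 4102/2197]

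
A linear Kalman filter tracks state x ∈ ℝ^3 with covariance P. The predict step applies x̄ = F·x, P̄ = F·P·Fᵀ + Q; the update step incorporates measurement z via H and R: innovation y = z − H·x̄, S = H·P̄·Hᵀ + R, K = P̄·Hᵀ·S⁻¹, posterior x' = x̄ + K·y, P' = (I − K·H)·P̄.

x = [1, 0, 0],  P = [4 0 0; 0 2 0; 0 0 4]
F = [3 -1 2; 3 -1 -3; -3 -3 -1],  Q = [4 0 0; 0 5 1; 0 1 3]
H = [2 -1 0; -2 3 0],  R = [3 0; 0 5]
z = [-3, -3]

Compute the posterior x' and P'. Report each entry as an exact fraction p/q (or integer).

x̄ = F·x = [3, 3, -3]
P̄ = F·P·Fᵀ + Q = [58 14 -38; 14 79 -17; -38 -17 61]
y = z − H·x̄ = [-6, -6]
S = H·P̄·Hᵀ + R = [258 -357; -357 780]
K = P̄·Hᵀ·S⁻¹ = [17714/24597 5774/24597; 11611/24597 11905/24597; -12365/24597 -4871/24597]
x' = x̄ + K·y = [-22379/8199, -22435/8199, 9875/8199]
P' = (I − K·H)·P̄ = [47074/24597 41006/24597 -33910/24597; 41006/24597 47179/24597 -30725/24597; -33910/24597 -30725/24597 892657/24597]

x' = [-22379/8199, -22435/8199, 9875/8199]
P' = [47074/24597 41006/24597 -33910/24597; 41006/24597 47179/24597 -30725/24597; -33910/24597 -30725/24597 892657/24597]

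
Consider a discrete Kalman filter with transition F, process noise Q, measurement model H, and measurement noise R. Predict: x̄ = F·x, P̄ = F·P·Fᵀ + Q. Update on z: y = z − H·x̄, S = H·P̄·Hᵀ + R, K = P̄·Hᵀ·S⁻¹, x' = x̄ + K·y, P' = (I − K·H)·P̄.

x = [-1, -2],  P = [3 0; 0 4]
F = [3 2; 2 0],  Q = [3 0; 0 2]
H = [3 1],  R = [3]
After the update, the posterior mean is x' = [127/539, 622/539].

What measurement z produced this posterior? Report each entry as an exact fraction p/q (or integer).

x̄ = F·x = [-7, -2]
P̄ = F·P·Fᵀ + Q = [46 18; 18 14]
S = H·P̄·Hᵀ + R = [539]
K = P̄·Hᵀ·S⁻¹ = [156/539; 68/539]
x' − x̄ = [3900/539, 1700/539] = K·y
y = (KᵀK)⁻¹·Kᵀ·(x' − x̄) = [25]
z = y + H·x̄ = [25] + [-23] = [2]

z = [2]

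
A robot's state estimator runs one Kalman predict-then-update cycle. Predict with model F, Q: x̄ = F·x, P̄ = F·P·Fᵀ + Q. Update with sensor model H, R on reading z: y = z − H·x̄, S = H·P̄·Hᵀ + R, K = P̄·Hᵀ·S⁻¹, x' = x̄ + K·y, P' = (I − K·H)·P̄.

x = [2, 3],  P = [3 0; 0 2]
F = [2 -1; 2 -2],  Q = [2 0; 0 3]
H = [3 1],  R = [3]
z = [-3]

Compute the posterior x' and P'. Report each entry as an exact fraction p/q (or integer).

x' = [5/133, -408/133]
P' = [80/133 -144/133; -144/133 1077/266]

x̄ = F·x = [1, -2]
P̄ = F·P·Fᵀ + Q = [16 16; 16 23]
y = z − H·x̄ = [-4]
S = H·P̄·Hᵀ + R = [266]
K = P̄·Hᵀ·S⁻¹ = [32/133; 71/266]
x' = x̄ + K·y = [5/133, -408/133]
P' = (I − K·H)·P̄ = [80/133 -144/133; -144/133 1077/266]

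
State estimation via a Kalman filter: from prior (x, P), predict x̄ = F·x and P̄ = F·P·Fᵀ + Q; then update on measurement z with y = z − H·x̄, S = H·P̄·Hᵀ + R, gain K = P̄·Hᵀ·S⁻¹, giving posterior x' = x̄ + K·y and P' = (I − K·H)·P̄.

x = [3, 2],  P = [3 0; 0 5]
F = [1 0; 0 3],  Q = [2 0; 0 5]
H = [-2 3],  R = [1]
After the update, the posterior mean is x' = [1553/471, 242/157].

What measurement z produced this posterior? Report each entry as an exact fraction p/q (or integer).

z = [-2]

x̄ = F·x = [3, 6]
P̄ = F·P·Fᵀ + Q = [5 0; 0 50]
S = H·P̄·Hᵀ + R = [471]
K = P̄·Hᵀ·S⁻¹ = [-10/471; 50/157]
x' − x̄ = [140/471, -700/157] = K·y
y = (KᵀK)⁻¹·Kᵀ·(x' − x̄) = [-14]
z = y + H·x̄ = [-14] + [12] = [-2]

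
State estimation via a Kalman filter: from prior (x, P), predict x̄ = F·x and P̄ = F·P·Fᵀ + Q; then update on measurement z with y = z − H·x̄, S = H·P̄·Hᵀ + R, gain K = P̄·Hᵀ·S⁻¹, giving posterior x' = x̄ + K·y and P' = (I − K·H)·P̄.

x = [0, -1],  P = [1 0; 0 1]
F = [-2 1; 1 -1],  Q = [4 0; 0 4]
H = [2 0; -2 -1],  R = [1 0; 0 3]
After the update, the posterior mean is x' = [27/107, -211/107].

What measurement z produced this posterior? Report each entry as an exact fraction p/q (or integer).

x̄ = F·x = [-1, 1]
P̄ = F·P·Fᵀ + Q = [9 -3; -3 6]
S = H·P̄·Hᵀ + R = [37 -30; -30 33]
K = P̄·Hᵀ·S⁻¹ = [48/107 -5/107; -66/107 -60/107]
x' − x̄ = [134/107, -318/107] = K·y
y = (KᵀK)⁻¹·Kᵀ·(x' − x̄) = [3, 2]
z = y + H·x̄ = [3, 2] + [-2, 1] = [1, 3]

z = [1, 3]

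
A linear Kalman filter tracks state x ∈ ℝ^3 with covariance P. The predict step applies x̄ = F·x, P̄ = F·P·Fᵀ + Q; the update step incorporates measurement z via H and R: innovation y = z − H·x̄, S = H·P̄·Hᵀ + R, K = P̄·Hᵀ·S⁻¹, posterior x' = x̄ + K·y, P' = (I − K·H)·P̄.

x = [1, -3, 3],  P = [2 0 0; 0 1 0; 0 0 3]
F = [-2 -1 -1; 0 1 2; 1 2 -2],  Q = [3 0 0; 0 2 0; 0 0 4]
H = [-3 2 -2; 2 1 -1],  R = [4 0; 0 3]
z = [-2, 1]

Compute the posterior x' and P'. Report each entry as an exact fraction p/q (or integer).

x̄ = F·x = [-2, 3, -11]
P̄ = F·P·Fᵀ + Q = [15 -7 0; -7 15 -10; 0 -10 22]
y = z − H·x̄ = [-36, -9]
S = H·P̄·Hᵀ + R = [451 17; 17 92]
K = P̄·Hᵀ·S⁻¹ = [-5819/41203 11376/41203; 6345/41203 3754/41203; -5344/41203 -13344/41203]
x' = x̄ + K·y = [24694/41203, -138597/41203, -140753/41203]
P' = (I − K·H)·P̄ = [13076/41203 -408/41203 -8384/41203; -408/41203 126256/41203 114178/41203; -8384/41203 114178/41203 137442/41203]

x' = [24694/41203, -138597/41203, -140753/41203]
P' = [13076/41203 -408/41203 -8384/41203; -408/41203 126256/41203 114178/41203; -8384/41203 114178/41203 137442/41203]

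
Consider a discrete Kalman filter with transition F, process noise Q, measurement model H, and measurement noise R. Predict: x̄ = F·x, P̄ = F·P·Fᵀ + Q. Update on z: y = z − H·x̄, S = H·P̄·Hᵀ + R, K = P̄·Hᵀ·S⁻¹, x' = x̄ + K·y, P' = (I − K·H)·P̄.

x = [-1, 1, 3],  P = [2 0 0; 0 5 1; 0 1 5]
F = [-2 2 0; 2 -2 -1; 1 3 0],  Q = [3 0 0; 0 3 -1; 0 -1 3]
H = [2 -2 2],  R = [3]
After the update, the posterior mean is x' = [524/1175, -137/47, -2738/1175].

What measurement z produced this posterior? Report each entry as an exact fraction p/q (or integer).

z = [2]

x̄ = F·x = [4, -7, 2]
P̄ = F·P·Fᵀ + Q = [31 -30 26; -30 40 -30; 26 -30 50]
S = H·P̄·Hᵀ + R = [1175]
K = P̄·Hᵀ·S⁻¹ = [174/1175; -8/47; 212/1175]
x' − x̄ = [-4176/1175, 192/47, -5088/1175] = K·y
y = (KᵀK)⁻¹·Kᵀ·(x' − x̄) = [-24]
z = y + H·x̄ = [-24] + [26] = [2]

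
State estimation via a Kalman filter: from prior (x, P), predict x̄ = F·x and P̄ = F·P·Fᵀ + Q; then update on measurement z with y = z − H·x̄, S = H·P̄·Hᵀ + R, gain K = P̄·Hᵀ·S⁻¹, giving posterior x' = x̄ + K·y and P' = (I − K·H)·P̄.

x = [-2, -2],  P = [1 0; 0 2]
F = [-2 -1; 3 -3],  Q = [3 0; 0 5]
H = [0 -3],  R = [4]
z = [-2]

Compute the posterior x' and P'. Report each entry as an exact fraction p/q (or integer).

x̄ = F·x = [6, 0]
P̄ = F·P·Fᵀ + Q = [9 0; 0 32]
y = z − H·x̄ = [-2]
S = H·P̄·Hᵀ + R = [292]
K = P̄·Hᵀ·S⁻¹ = [0; -24/73]
x' = x̄ + K·y = [6, 48/73]
P' = (I − K·H)·P̄ = [9 0; 0 32/73]

x' = [6, 48/73]
P' = [9 0; 0 32/73]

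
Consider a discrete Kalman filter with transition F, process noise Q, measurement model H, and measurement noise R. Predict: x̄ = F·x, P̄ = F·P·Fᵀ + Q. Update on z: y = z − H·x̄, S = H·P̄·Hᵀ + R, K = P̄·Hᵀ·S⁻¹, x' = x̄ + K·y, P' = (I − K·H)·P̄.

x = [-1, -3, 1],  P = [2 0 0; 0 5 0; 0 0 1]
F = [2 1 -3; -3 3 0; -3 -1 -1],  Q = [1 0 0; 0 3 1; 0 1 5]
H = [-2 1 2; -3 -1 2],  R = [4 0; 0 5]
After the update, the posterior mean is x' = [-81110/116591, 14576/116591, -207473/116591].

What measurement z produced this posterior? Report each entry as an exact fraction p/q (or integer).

z = [-2, -2]

x̄ = F·x = [-8, -6, 5]
P̄ = F·P·Fᵀ + Q = [23 3 -14; 3 66 4; -14 4 29]
S = H·P̄·Hᵀ + R = [394 325; 325 564]
K = P̄·Hᵀ·S⁻¹ = [-7544/116591 -16325/116591; 60127/116591 -48498/116591; 19560/116591 8574/116591]
x' − x̄ = [851618/116591, 714122/116591, -790428/116591] = K·y
y = (KᵀK)⁻¹·Kᵀ·(x' − x̄) = [-22, -42]
z = y + H·x̄ = [-22, -42] + [20, 40] = [-2, -2]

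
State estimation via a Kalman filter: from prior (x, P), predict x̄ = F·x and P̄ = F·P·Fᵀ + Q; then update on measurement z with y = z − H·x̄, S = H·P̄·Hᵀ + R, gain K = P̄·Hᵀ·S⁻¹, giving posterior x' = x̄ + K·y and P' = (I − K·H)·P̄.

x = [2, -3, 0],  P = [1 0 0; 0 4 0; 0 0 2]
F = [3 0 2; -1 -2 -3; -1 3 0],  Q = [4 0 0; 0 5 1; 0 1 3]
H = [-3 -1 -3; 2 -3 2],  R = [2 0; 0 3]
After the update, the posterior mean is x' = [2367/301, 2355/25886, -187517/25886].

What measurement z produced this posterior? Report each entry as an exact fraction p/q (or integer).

z = [-2, 1]

x̄ = F·x = [6, 4, -11]
P̄ = F·P·Fᵀ + Q = [21 -15 -3; -15 40 -22; -3 -22 40]
S = H·P̄·Hᵀ + R = [315 -469; -469 1027]
K = P̄·Hᵀ·S⁻¹ = [-6/301 3/43; -18069/103544 -3973/14792; -25743/103544 337/14792]
x' − x̄ = [561/301, -101189/25886, 97229/25886] = K·y
y = (KᵀK)⁻¹·Kᵀ·(x' − x̄) = [-13, 23]
z = y + H·x̄ = [-13, 23] + [11, -22] = [-2, 1]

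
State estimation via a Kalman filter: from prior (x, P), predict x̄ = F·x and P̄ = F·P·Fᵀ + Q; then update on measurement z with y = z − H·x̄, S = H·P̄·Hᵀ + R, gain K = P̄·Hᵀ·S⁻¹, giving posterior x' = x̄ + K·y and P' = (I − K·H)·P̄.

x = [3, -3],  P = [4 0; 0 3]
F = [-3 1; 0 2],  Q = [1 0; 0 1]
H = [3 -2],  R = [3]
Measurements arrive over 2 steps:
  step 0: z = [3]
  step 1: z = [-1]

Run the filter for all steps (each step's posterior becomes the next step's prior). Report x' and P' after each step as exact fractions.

step 0: x' = [-1200/343, -2274/343], P' = [2056/343 2922/343; 2922/343 4395/343]
step 1: x' = [-468636/229015, -608572/229015], P' = [319378/229015 427146/229015; 427146/229015 733827/229015]

step 0: x̄ = F·x = [-12, -6]
step 0: P̄ = F·P·Fᵀ + Q = [40 6; 6 13]
step 0: y = z − H·x̄ = [27]
step 0: S = H·P̄·Hᵀ + R = [343]
step 0: K = P̄·Hᵀ·S⁻¹ = [108/343; -8/343]
step 0: x' = x̄ + K·y = [-1200/343, -2274/343]
step 0: P' = (I − K·H)·P̄ = [2056/343 2922/343; 2922/343 4395/343]
step 1: x̄ = F·x = [1326/343, -4548/343]
step 1: P̄ = F·P·Fᵀ + Q = [5710/343 -8742/343; -8742/343 17923/343]
step 1: y = z − H·x̄ = [-13417/343]
step 1: S = H·P̄·Hᵀ + R = [229015/343]
step 1: K = P̄·Hᵀ·S⁻¹ = [34614/229015; -62072/229015]
step 1: x' = x̄ + K·y = [-468636/229015, -608572/229015]
step 1: P' = (I − K·H)·P̄ = [319378/229015 427146/229015; 427146/229015 733827/229015]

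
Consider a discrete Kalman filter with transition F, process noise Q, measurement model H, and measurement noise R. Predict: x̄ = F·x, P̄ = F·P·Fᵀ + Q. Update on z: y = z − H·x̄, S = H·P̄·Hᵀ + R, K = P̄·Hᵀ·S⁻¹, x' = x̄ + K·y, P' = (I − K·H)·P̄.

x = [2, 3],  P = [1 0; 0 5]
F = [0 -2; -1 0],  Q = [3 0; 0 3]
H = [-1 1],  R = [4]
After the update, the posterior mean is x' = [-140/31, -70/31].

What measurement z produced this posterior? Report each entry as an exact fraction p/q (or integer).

x̄ = F·x = [-6, -2]
P̄ = F·P·Fᵀ + Q = [23 0; 0 4]
S = H·P̄·Hᵀ + R = [31]
K = P̄·Hᵀ·S⁻¹ = [-23/31; 4/31]
x' − x̄ = [46/31, -8/31] = K·y
y = (KᵀK)⁻¹·Kᵀ·(x' − x̄) = [-2]
z = y + H·x̄ = [-2] + [4] = [2]

z = [2]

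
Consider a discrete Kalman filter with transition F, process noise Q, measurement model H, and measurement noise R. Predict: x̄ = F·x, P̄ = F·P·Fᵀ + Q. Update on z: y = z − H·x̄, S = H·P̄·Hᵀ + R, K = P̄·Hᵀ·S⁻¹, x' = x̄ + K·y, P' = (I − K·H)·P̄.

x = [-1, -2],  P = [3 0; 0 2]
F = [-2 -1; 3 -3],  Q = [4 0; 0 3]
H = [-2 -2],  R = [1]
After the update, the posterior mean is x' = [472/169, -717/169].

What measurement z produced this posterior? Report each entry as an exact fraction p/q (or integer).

x̄ = F·x = [4, 3]
P̄ = F·P·Fᵀ + Q = [18 -12; -12 48]
S = H·P̄·Hᵀ + R = [169]
K = P̄·Hᵀ·S⁻¹ = [-12/169; -72/169]
x' − x̄ = [-204/169, -1224/169] = K·y
y = (KᵀK)⁻¹·Kᵀ·(x' − x̄) = [17]
z = y + H·x̄ = [17] + [-14] = [3]

z = [3]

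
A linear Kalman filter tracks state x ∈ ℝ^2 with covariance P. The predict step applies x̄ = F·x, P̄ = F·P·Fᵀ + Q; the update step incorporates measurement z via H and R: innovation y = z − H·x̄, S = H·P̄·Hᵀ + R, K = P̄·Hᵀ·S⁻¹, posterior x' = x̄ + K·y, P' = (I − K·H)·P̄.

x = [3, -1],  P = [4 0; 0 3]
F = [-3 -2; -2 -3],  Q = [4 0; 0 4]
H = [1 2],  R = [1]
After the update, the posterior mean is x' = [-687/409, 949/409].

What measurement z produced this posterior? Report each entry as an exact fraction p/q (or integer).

x̄ = F·x = [-7, -3]
P̄ = F·P·Fᵀ + Q = [52 42; 42 47]
S = H·P̄·Hᵀ + R = [409]
K = P̄·Hᵀ·S⁻¹ = [136/409; 136/409]
x' − x̄ = [2176/409, 2176/409] = K·y
y = (KᵀK)⁻¹·Kᵀ·(x' − x̄) = [16]
z = y + H·x̄ = [16] + [-13] = [3]

z = [3]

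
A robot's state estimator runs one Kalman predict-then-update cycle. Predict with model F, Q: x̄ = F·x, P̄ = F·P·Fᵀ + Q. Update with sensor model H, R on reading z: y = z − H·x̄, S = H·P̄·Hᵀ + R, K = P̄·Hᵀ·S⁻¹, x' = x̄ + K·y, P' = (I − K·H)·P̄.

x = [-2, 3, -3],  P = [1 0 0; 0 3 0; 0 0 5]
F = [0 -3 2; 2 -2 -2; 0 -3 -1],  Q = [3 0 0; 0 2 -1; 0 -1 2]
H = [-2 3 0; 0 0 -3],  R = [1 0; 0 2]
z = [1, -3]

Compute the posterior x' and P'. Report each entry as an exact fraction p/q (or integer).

x' = [-722939/154755, -427642/154755, 145219/154755]
P' = [1277803/154755 838589/154755 29242/154755; 838589/154755 567367/154755 19526/154755; 29242/154755 19526/154755 34138/154755]

x̄ = F·x = [-15, -4, -6]
P̄ = F·P·Fᵀ + Q = [50 -2 17; -2 38 27; 17 27 34]
y = z − H·x̄ = [-17, -21]
S = H·P̄·Hᵀ + R = [567 -141; -141 308]
K = P̄·Hᵀ·S⁻¹ = [-39839/154755 -14621/51585; 24923/154755 -9763/51585; 94/154755 -17069/51585]
x' = x̄ + K·y = [-722939/154755, -427642/154755, 145219/154755]
P' = (I − K·H)·P̄ = [1277803/154755 838589/154755 29242/154755; 838589/154755 567367/154755 19526/154755; 29242/154755 19526/154755 34138/154755]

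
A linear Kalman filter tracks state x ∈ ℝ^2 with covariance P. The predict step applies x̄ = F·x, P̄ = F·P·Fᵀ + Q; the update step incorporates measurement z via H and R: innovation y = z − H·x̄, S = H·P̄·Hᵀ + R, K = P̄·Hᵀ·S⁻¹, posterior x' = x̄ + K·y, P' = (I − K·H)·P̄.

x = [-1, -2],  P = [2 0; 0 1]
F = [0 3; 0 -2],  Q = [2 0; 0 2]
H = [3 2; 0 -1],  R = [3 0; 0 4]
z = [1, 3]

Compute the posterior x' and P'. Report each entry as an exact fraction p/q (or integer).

x' = [23/42, -11/21]
P' = [39/28 -11/7; -11/7 16/7]

x̄ = F·x = [-6, 4]
P̄ = F·P·Fᵀ + Q = [11 -6; -6 6]
y = z − H·x̄ = [11, 7]
S = H·P̄·Hᵀ + R = [54 6; 6 10]
K = P̄·Hᵀ·S⁻¹ = [29/84 11/28; -1/21 -4/7]
x' = x̄ + K·y = [23/42, -11/21]
P' = (I − K·H)·P̄ = [39/28 -11/7; -11/7 16/7]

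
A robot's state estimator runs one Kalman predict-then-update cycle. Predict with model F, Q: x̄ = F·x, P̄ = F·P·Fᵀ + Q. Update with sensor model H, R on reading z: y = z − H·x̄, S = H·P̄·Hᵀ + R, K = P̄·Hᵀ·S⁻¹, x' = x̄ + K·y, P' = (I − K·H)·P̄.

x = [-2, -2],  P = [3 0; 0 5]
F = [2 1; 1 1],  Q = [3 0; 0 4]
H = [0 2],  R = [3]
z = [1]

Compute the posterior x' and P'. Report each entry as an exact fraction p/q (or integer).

x' = [-36/17, 4/17]
P' = [536/51 11/17; 11/17 12/17]

x̄ = F·x = [-6, -4]
P̄ = F·P·Fᵀ + Q = [20 11; 11 12]
y = z − H·x̄ = [9]
S = H·P̄·Hᵀ + R = [51]
K = P̄·Hᵀ·S⁻¹ = [22/51; 8/17]
x' = x̄ + K·y = [-36/17, 4/17]
P' = (I − K·H)·P̄ = [536/51 11/17; 11/17 12/17]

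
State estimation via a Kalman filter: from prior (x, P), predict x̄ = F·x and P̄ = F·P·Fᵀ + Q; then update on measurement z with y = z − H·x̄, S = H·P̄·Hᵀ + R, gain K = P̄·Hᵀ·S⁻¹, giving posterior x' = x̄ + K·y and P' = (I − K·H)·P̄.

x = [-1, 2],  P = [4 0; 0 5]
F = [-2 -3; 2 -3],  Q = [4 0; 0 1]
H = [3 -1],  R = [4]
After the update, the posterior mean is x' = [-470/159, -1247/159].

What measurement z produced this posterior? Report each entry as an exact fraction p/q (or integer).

z = [-1]

x̄ = F·x = [-4, -8]
P̄ = F·P·Fᵀ + Q = [65 29; 29 62]
S = H·P̄·Hᵀ + R = [477]
K = P̄·Hᵀ·S⁻¹ = [166/477; 25/477]
x' − x̄ = [166/159, 25/159] = K·y
y = (KᵀK)⁻¹·Kᵀ·(x' − x̄) = [3]
z = y + H·x̄ = [3] + [-4] = [-1]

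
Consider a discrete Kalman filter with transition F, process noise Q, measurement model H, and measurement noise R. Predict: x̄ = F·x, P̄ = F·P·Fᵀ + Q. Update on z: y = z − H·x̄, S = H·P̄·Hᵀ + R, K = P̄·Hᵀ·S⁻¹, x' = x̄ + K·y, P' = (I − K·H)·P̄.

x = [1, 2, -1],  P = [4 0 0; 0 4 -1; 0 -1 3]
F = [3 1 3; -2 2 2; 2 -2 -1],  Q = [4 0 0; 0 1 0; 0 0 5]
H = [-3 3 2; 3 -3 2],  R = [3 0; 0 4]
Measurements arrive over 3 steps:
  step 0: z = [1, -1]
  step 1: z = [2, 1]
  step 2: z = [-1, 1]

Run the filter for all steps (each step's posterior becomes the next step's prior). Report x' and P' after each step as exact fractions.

step 0: x̄ = F·x = [2, 0, -1]
step 0: P̄ = F·P·Fᵀ + Q = [65 -6 14; -6 37 -32; 14 -32 36]
step 0: y = z − H·x̄ = [9, -5]
step 0: S = H·P̄·Hᵀ + R = [621 -882; -882 1726]
step 0: K = P̄·Hᵀ·S⁻¹ = [-53374/146961 -1501/32658; -29018/146961 -6947/32658; 11884/48987 1337/5443]
step 0: x' = x̄ + K·y = [-11309/10886, -7767/10886, -244/5443]
step 0: P' = (I − K·H)·P̄ = [2612219/293922 2567851/293922 -15595/48987; 2567851/293922 2580515/293922 -17675/48987; -15595/48987 -17675/48987 6982/16329]
step 1: x̄ = F·x = [-21579/5443, 3054/5443, -3298/5443]
step 1: P̄ = F·P·Fᵀ + Q = [20741902/146961 -167612/146961 162746/146961; -167612/146961 462457/146961 -202300/146961; 162746/146961 -202300/146961 886747/146961]
step 1: y = z − H·x̄ = [-56417/5443, 85938/5443]
step 1: S = H·P̄·Hᵀ + R = [193463566/146961 -190309259/146961; -190309259/146961 202371631/146961]
step 1: K = P̄·Hᵀ·S⁻¹ = [-611280272/2851994095 2196365454/19963958665; -132278348/2851994095 -1097139909/19963958665; 664128812/2851994095 4654794156/19963958665]
step 1: x' = x̄ + K·y = [-23693401/3992791733, 695320712/3992791733, 2642126702/3992791733]
step 1: P' = (I − K·H)·P̄ = [58386228354/19963958665 54782503766/19963958665 -1012855974/19963958665; 54782503766/19963958665 55050956154/19963958665 -1791601236/19963958665; -1012855974/19963958665 -1791601236/19963958665 8141470419/19963958665]
step 2: x̄ = F·x = [8550620615/3992791733, 6722281630/3992791733, -4080154928/3992791733]
step 2: P̄ = F·P·Fᵀ + Q = [1033370087419/19963958665 13430569874/19963958665 1232734445/3992791733; 13430569874/19963958665 61788586149/19963958665 -5419835434/3992791733; 1232734445/3992791733 -5419835434/3992791733 24066998120/3992791733]
step 2: y = z − H·x̄ = [9652535078/3992791733, 6668084634/3992791733]
step 2: S = H·P̄·Hᵀ + R = [1951351090007/3992791733 -1826667568396/3992791733; -1826667568396/3992791733 2115005558836/3992791733]
step 2: K = P̄·Hᵀ·S⁻¹ = [-10439707677950/49489433085323 1949339612709/17996157485572; -2151399930518/49489433085323 -1014786609813/17996157485572; 11519127836950/49489433085323 4197098301729/17996157485572]
step 2: x' = x̄ + K·y = [179393887947081/98978866170646, 146918289245677/98978866170646, -6898732159205/98978866170646]
step 2: P' = (I − K·H)·P̄ = [2862337395845901/989788661706460 2686464533267071/989788661706460 -9876387294051/197957732341292; 2686464533267071/989788661706460 2702159376321701/989788661706460 -17616852499497/197957732341292; -9876387294051/197957732341292 -17616852499497/197957732341292 80725464829869/197957732341292]

step 0: x' = [-11309/10886, -7767/10886, -244/5443], P' = [2612219/293922 2567851/293922 -15595/48987; 2567851/293922 2580515/293922 -17675/48987; -15595/48987 -17675/48987 6982/16329]
step 1: x' = [-23693401/3992791733, 695320712/3992791733, 2642126702/3992791733], P' = [58386228354/19963958665 54782503766/19963958665 -1012855974/19963958665; 54782503766/19963958665 55050956154/19963958665 -1791601236/19963958665; -1012855974/19963958665 -1791601236/19963958665 8141470419/19963958665]
step 2: x' = [179393887947081/98978866170646, 146918289245677/98978866170646, -6898732159205/98978866170646], P' = [2862337395845901/989788661706460 2686464533267071/989788661706460 -9876387294051/197957732341292; 2686464533267071/989788661706460 2702159376321701/989788661706460 -17616852499497/197957732341292; -9876387294051/197957732341292 -17616852499497/197957732341292 80725464829869/197957732341292]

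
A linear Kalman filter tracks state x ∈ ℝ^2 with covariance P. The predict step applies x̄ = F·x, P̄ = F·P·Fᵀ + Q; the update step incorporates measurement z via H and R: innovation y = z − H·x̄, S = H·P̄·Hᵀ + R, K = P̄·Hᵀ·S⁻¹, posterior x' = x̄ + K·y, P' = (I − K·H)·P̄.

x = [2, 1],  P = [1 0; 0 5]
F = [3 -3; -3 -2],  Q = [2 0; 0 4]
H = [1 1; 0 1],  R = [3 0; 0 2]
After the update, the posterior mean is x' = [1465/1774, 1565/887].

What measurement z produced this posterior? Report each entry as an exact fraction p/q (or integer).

x̄ = F·x = [3, -8]
P̄ = F·P·Fᵀ + Q = [56 21; 21 33]
S = H·P̄·Hᵀ + R = [134 54; 54 35]
K = P̄·Hᵀ·S⁻¹ = [1561/1774 -672/887; 54/887 753/887]
x' − x̄ = [-3857/1774, 8661/887] = K·y
y = (KᵀK)⁻¹·Kᵀ·(x' − x̄) = [7, 11]
z = y + H·x̄ = [7, 11] + [-5, -8] = [2, 3]

z = [2, 3]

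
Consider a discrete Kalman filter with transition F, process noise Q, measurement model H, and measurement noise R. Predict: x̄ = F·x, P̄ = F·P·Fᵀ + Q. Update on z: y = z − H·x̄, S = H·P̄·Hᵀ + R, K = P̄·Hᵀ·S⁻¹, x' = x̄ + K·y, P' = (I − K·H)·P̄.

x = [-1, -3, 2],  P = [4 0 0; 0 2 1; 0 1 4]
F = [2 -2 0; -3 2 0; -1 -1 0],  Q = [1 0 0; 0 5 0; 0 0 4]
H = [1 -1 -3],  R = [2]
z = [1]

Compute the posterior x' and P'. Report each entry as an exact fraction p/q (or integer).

x' = [811/151, -768/151, 478/151]
P' = [2789/302 -2419/302 845/151; -2419/302 3773/302 -997/151; 845/151 -997/151 628/151]

x̄ = F·x = [4, -3, 4]
P̄ = F·P·Fᵀ + Q = [25 -32 -4; -32 49 8; -4 8 10]
y = z − H·x̄ = [6]
S = H·P̄·Hᵀ + R = [302]
K = P̄·Hᵀ·S⁻¹ = [69/302; -105/302; -21/151]
x' = x̄ + K·y = [811/151, -768/151, 478/151]
P' = (I − K·H)·P̄ = [2789/302 -2419/302 845/151; -2419/302 3773/302 -997/151; 845/151 -997/151 628/151]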